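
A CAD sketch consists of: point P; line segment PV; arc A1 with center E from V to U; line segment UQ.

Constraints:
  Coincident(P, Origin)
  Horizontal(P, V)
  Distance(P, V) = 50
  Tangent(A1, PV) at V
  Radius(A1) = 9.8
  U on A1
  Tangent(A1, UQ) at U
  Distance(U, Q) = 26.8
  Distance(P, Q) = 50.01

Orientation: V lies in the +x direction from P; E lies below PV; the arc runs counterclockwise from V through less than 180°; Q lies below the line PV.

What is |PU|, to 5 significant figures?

41.158

Checks: |EU| = 9.800 ✓; ∠(EU, UQ) = 90.00° ✓; |UQ| = 26.80 ✓; |PQ| = 50.01 ✓.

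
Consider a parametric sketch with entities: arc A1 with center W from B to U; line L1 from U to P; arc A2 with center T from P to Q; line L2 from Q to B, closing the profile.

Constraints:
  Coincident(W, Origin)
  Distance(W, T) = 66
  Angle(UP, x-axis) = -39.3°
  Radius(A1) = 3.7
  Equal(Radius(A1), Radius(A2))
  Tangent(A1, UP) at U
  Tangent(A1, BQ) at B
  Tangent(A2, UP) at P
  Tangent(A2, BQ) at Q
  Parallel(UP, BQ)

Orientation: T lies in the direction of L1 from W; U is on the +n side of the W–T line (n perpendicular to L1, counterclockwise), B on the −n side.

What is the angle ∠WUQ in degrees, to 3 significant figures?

83.6°

Tangency of A1 to both parallel lines with radius 3.7 puts U and B at W ± 3.7·n: U = (2.34, 2.86), B = (-2.34, -2.86). Equal radii place P and Q the same way about T: P = T + 3.7·n = (53.4, -38.9), Q = T − 3.7·n = (48.7, -44.7). Then cos ∠WUQ = UW·UQ / (|UW||UQ|), giving 83.6°.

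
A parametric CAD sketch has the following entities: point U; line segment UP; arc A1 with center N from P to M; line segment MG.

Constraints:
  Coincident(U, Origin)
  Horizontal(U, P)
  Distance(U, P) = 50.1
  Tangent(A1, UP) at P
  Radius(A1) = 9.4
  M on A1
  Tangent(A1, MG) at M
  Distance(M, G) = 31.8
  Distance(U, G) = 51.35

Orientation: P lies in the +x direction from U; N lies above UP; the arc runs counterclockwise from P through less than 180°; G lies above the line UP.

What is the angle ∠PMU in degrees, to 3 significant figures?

51.9°

Checks: |NM| = 9.400 ✓; ∠(NM, MG) = 90.00° ✓; |MG| = 31.80 ✓; |UG| = 51.35 ✓.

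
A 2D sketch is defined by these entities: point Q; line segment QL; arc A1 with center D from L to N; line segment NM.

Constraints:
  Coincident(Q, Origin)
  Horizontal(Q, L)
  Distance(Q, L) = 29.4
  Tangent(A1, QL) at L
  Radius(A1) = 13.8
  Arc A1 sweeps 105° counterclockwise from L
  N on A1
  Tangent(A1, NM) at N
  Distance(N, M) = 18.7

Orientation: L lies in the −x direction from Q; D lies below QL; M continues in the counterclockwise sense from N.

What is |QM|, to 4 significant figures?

51.88

Q is at the origin; QL is horizontal with |QL| = 29.4 and L on the −x side, so L = (-29.40, 0.000). A1 meets QL tangentially, so DL is at right angles to QL, so D = L + (0, -13.8) = (-29.40, -13.80). On A1, L sits at bearing 90° from D; a 105° counterclockwise sweep puts N at bearing 195°, so N = D + 13.8·(cos 195°, sin 195°) = (-42.73, -17.37). Tangency of A1 to NM means the radius DN is perpendicular to NM, so NM runs along (−sin 195°, cos 195°); with |NM| = 18.7, M = (-37.89, -35.43). Then |QM| = |M − Q| = 51.88.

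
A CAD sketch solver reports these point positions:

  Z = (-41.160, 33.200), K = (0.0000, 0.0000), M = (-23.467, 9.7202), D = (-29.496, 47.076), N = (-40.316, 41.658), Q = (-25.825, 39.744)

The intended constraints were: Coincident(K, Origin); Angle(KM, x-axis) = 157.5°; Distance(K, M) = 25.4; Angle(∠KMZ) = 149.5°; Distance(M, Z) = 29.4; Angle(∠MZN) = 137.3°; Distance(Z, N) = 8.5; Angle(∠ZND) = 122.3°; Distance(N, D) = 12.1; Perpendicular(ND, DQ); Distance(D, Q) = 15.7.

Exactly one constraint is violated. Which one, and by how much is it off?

Distance(D, Q) = 15.7 — off by 7.50.

K = (0.00, 0.00) ✓; KM at 157.5° ✓; |KM| = 25.40 ✓; ∠KMZ = 149.5° ✓; |MZ| = 29.40 ✓; ∠MZN = 137.3° ✓; |ZN| = 8.500 ✓; ∠ZND = 122.3° ✓; |ND| = 12.10 ✓; ∠(ND, DQ) = 90.00° ✓; |DQ| = 8.200 ✗.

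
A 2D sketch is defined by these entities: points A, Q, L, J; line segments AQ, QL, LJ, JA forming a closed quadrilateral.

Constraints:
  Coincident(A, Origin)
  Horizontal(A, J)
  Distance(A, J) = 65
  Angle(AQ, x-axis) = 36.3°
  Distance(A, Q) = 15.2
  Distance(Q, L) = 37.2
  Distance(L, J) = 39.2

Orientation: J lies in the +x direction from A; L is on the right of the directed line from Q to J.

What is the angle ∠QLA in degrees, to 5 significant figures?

22.643°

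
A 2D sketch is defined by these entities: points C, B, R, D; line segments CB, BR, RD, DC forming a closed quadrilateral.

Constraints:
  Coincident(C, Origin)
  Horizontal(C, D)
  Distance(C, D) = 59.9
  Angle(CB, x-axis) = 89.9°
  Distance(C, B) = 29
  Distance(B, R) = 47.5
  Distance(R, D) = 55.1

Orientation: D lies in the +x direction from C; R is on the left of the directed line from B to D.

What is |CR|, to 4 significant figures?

66.59

Checks: |BR| = 47.50 ✓; |RD| = 55.10 ✓.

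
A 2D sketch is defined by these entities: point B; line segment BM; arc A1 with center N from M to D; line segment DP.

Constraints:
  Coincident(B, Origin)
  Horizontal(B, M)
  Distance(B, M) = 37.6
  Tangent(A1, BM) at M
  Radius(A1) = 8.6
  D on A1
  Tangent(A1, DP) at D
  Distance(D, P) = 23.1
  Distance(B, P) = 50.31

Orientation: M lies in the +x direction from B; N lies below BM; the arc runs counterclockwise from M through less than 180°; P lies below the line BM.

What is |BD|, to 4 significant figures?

31.77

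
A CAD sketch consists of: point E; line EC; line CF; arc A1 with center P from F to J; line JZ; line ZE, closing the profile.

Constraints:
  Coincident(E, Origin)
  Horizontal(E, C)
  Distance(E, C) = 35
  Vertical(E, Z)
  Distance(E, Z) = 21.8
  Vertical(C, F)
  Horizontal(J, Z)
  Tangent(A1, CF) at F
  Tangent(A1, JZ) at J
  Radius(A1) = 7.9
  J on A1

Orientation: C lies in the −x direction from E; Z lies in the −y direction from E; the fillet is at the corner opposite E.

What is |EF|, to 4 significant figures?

37.66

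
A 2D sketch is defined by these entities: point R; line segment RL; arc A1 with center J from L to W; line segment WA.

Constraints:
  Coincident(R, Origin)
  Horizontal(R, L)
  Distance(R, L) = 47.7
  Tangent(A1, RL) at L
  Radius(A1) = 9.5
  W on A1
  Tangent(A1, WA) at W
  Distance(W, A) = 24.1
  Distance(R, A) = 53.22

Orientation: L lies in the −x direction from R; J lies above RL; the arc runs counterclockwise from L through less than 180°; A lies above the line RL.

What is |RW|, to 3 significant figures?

39.6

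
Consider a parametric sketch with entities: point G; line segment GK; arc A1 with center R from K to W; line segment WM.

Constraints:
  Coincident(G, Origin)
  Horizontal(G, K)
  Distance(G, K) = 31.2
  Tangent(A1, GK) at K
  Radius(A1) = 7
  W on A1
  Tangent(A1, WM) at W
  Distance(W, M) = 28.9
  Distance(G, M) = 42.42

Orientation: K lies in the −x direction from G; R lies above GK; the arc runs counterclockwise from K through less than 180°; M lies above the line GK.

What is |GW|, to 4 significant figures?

25.12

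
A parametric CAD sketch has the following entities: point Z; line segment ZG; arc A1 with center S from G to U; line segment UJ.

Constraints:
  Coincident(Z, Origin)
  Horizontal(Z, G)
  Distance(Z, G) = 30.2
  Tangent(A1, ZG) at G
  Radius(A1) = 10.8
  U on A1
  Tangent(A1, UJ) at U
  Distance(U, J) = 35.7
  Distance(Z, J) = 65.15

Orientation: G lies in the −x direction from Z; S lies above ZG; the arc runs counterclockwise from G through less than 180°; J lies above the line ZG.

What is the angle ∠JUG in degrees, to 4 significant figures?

111.6°

Checks: |SU| = 10.80 ✓; ∠(SU, UJ) = 90.00° ✓; |UJ| = 35.70 ✓; |ZJ| = 65.15 ✓.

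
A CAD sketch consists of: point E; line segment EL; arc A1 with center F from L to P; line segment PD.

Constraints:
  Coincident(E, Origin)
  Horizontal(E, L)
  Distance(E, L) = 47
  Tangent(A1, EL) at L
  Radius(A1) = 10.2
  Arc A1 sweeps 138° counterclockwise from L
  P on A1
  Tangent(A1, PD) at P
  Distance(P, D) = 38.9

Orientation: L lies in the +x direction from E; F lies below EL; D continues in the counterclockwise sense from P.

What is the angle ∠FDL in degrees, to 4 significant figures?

6.556°

E is at the origin; EL is horizontal with |EL| = 47.0 and L on the +x side, so L = (47.00, 0.000). The tangent condition forces FL to be normal to EL, so F = L + (0, -10.2) = (47.00, -10.20). On A1, L sits at bearing 90° from F; a 138° counterclockwise sweep puts P at bearing 228°, so P = F + 10.2·(cos 228°, sin 228°) = (40.17, -17.78). The tangent condition forces FP to be normal to PD, so PD runs along (−sin 228°, cos 228°); with |PD| = 38.9, D = (69.08, -43.81). Then cos ∠FDL = DF·DL / (|DF||DL|), giving 6.556°.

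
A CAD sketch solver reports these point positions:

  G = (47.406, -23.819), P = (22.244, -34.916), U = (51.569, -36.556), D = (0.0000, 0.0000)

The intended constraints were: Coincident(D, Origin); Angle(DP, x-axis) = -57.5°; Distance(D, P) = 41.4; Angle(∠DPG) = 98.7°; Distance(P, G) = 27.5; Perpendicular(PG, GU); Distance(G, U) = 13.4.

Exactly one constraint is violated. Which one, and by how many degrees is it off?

Perpendicular(PG, GU) — off by 5.70°.

D = (0.00, 0.00) ✓; DP at -57.50° ✓; |DP| = 41.40 ✓; ∠DPG = 98.70° ✓; |PG| = 27.50 ✓; ∠(PG, GU) = 95.70° ✗; |GU| = 13.40 ✓.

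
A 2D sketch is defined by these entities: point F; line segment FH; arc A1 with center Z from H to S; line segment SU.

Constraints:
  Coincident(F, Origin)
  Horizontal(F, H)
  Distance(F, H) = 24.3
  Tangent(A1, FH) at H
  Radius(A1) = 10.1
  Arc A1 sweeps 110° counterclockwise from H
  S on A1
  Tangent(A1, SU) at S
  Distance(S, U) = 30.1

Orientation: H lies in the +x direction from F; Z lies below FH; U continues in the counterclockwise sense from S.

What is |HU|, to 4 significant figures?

41.85

On A1, H sits at bearing 90° from Z; a 110° counterclockwise sweep puts S at bearing 200°, so S = Z + 10.1·(cos 200°, sin 200°) = (14.81, -13.55). A1 meets SU tangentially, so ZS is at right angles to SU, so SU runs along (−sin 200°, cos 200°); with |SU| = 30.1, U = (25.10, -41.84). Then |HU| = |U − H| = 41.85.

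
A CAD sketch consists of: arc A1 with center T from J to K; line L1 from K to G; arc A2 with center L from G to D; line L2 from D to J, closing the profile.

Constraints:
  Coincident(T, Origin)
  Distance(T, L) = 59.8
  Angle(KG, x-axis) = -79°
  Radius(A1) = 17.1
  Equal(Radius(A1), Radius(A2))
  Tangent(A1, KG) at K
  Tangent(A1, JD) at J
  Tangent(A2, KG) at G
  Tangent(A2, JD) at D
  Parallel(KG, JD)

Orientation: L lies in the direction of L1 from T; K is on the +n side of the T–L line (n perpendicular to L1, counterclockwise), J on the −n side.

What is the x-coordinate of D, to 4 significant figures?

-5.375

Tangency of A1 to both parallel lines with radius 17.1 puts K and J at T ± 17.1·n: K = (16.79, 3.263), J = (-16.79, -3.263). Equal radii place G and D the same way about L: G = L + 17.1·n = (28.20, -55.44), D = L − 17.1·n = (-5.375, -61.96). So D.x = -5.375.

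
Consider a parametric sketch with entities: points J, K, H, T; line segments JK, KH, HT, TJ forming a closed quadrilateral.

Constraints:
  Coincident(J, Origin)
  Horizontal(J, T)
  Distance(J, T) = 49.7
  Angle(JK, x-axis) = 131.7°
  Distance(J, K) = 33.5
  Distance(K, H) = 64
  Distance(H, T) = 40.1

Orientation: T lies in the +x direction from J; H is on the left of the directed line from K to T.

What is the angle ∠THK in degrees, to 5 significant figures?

91.155°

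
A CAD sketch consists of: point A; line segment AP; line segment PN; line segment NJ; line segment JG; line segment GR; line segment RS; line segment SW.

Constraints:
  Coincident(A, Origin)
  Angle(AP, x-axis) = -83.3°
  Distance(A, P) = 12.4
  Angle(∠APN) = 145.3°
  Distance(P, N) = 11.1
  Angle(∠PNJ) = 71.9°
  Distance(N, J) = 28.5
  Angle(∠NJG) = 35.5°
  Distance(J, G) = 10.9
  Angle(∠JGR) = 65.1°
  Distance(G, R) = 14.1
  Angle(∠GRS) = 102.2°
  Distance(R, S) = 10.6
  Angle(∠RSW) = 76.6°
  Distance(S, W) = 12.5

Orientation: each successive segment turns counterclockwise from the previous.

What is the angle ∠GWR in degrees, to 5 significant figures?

66.279°

A is at the origin; AP runs at -83.3° with length 12.4, so P = (1.4467, -12.315). ∠APN = 145.3° gives PN at -48.600° from the x-axis; with |PN| = 11.1, N = (8.7873, -20.642). ∠PNJ = 71.9° gives NJ at 59.500° from the x-axis; with |NJ| = 28.5, J = (23.252, 3.9149). ∠NJG = 35.5° gives JG at -156.00° from the x-axis; with |JG| = 10.9, G = (13.294, -0.51855). ∠JGR = 65.1° gives GR at -41.100° from the x-axis; with |GR| = 14.1, R = (23.920, -9.7875). ∠GRS = 102.2° gives RS at 36.700° from the x-axis; with |RS| = 10.6, S = (32.419, -3.4527). ∠RSW = 76.6° gives SW at 140.10° from the x-axis; with |SW| = 12.5, W = (22.829, 4.5654). Then cos ∠GWR = WG·WR / (|WG||WR|), giving 66.279°.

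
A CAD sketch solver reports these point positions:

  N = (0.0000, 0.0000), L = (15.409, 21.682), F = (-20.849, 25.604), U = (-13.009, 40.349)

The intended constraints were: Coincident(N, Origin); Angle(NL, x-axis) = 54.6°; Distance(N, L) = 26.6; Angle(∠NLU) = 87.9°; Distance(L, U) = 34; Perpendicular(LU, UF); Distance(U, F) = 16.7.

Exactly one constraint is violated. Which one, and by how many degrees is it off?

Perpendicular(LU, UF) — off by 5.30°.

N = (0.00, 0.00) ✓; NL at 54.60° ✓; |NL| = 26.60 ✓; ∠NLU = 87.90° ✓; |LU| = 34.00 ✓; ∠(LU, UF) = 95.30° ✗; |UF| = 16.70 ✓.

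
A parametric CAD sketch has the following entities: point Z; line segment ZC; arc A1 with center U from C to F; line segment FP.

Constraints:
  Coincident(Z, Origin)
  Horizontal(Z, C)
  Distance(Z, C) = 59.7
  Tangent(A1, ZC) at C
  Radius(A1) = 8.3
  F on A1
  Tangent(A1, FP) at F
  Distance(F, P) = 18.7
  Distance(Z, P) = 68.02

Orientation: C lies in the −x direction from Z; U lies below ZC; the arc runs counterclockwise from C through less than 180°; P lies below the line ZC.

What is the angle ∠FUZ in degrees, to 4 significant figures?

169.6°

Z is at the origin; ZC is horizontal with |ZC| = 59.7 and C on the −x side, so C = (-59.70, 0.000). Since A1 is tangent to ZC there, UC ⟂ ZC, so U = C + (0, -8.3) = (-59.70, -8.300). Since UF ⟂ FP (tangency), |UP| = √(8.3² + 18.7²) = 20.46 regardless of where F sits on A1. So P lies on both circle(Z, 68.02) and circle(U, 20.46); the below-ZC intersection is P = (-61.69, -28.66). F is the foot of the tangent from P: F = (-67.58, -10.91).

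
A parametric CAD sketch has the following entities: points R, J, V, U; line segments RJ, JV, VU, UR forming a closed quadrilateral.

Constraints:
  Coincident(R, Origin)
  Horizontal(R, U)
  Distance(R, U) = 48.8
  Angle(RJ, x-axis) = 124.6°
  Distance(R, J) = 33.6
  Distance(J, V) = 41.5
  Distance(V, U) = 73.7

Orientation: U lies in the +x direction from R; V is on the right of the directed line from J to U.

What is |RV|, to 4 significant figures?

27.27

R is at the origin; R and U share the same y with |RU| = 48.8 and U in +x, so U = (48.8, 0). RJ runs at 124.6° with |RJ| = 33.6, so J = (-19.08, 27.66). V is determined by |JV| = 41.5 and |VU| = 73.7 together: it lies at the intersection of circle(J, 41.5) and circle(U, 73.7). With |JU| = 73.30, the foot of the radical line on JU is 11.34 from J and the perpendicular offset is √(41.5² − 11.34²) = 39.92. Taking the right-of-JU solution: V = (-23.64, -13.59).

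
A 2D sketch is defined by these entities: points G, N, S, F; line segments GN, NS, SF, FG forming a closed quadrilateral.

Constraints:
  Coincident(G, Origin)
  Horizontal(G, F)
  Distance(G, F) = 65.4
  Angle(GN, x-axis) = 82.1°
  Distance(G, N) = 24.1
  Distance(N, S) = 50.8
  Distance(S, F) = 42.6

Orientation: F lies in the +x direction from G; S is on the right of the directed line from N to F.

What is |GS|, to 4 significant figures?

34.74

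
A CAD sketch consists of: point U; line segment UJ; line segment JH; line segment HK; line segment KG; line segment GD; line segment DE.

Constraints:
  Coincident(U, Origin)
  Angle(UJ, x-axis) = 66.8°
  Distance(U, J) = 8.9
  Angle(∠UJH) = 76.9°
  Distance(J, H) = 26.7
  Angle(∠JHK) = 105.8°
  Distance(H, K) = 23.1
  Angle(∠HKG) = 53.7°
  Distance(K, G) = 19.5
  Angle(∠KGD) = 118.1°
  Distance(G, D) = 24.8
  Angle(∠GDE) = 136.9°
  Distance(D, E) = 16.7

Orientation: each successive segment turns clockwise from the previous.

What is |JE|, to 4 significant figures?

31.08

∠KGD = 118.1° gives GD at 61.30° from the x-axis; with |GD| = 24.8, D = (18.17, 8.807). ∠GDE = 136.9° gives DE at 18.20° from the x-axis; with |DE| = 16.7, E = (34.03, 14.02). Then |JE| = |E − J| = 31.08.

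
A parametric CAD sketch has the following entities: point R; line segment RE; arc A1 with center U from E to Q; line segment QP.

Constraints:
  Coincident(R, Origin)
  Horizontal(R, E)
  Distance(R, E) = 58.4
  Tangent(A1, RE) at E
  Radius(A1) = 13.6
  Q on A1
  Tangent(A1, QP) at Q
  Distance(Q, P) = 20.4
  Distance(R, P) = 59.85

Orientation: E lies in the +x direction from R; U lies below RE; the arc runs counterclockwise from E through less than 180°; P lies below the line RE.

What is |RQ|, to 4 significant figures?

47.58

R is at the origin; R and E share the same y with |RE| = 58.4 and E on the +x side, so E = (58.40, 0.000). Tangency of A1 to RE means the radius UE is perpendicular to RE, so U = E + (0, -13.6) = (58.40, -13.60). Since UQ ⟂ QP (tangency), |UP| = √(13.6² + 20.4²) = 24.52 regardless of where Q sits on A1. So P lies on both circle(R, 59.85) and circle(U, 24.52); the below-RE intersection is P = (47.97, -35.79). Q is the foot of the tangent from P: Q = (44.95, -15.61).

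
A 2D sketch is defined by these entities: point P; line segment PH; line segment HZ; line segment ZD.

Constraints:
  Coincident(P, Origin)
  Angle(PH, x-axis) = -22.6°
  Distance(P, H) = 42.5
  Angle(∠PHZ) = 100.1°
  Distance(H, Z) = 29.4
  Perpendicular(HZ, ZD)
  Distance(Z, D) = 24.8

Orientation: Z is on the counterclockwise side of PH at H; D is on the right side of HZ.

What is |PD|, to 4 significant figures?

76.15

P is at the origin; PH runs at -22.6° with length 42.5, so H = 42.5·(cos -22.6°, sin -22.6°) = (39.24, -16.33). ∠PHZ = 100.1°, so HZ runs at -22.6° + (180° − 100.1°) = 57.30° from the x-axis; with |HZ| = 29.4, Z = H + 29.4·(cos 57.30°, sin 57.30°) = (55.12, 8.408). HZ ⟂ ZD; with |ZD| = 24.8 on the right of HZ, D = Z + 24.8·(0.8415, -0.5402) = (75.99, -4.990). Then |PD| = |D − P| = 76.15.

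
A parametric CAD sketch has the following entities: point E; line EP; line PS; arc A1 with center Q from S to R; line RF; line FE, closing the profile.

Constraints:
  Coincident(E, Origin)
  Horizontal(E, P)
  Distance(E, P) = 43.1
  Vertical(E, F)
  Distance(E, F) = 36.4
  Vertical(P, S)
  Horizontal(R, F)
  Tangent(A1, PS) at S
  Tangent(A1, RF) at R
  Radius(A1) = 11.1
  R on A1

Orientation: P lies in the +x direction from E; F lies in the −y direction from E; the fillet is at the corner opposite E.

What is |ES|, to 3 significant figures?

50.0

The virtual corner opposite E is at (43.1, -36.4). Tangency of A1 to PS means the radius QS is perpendicular to PS and the tangent condition forces QR to be normal to RF, with radius 11.1, so the center Q sits 11.1 in from both sides at Q = (32.0, -25.3). That places the tangent points at S = (43.1, -25.3) on PS and R = (32.0, -36.4) on RF. Then |ES| = |S − E| = 50.0.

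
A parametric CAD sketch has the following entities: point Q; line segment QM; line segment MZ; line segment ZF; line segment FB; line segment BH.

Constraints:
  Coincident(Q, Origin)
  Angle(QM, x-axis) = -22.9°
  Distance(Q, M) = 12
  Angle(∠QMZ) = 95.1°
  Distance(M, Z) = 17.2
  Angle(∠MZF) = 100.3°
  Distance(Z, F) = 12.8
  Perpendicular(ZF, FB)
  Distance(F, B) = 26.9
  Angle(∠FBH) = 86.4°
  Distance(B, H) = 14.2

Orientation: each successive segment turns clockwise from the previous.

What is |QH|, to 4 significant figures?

11.49

Q is at the origin; QM runs at -22.9° with length 12.0, so M = (11.05, -4.669). ∠QMZ = 95.1° gives MZ at -107.8° from the x-axis; with |MZ| = 17.2, Z = (5.796, -21.05). ∠MZF = 100.3° gives ZF at 172.5° from the x-axis; with |ZF| = 12.8, F = (-6.894, -19.38). The perpendicularity gives FB at right angles to ZF, so FB runs at 82.50°; with |FB| = 26.9, B = (-3.383, 7.294). ∠FBH = 86.4° gives BH at -11.10° from the x-axis; with |BH| = 14.2, H = (10.55, 4.561). Then |QH| = |H − Q| = 11.49.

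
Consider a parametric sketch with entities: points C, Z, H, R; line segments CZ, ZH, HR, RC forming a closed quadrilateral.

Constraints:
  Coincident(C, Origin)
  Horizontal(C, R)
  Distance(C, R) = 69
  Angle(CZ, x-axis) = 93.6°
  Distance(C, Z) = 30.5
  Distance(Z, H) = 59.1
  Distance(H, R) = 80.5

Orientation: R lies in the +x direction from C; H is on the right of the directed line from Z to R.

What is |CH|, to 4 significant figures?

29.18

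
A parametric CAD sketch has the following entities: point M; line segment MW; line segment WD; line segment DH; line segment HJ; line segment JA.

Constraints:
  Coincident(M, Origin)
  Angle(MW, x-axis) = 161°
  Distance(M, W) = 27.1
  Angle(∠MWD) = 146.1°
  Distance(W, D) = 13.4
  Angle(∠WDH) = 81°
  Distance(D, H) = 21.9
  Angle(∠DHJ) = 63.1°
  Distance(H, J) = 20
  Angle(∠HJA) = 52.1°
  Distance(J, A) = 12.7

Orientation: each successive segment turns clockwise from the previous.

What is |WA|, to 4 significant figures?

8.722

M is at the origin; MW runs at 161.0° with length 27.1, so W = (-25.62, 8.823). ∠MWD = 146.1° gives WD at 127.1° from the x-axis; with |WD| = 13.4, D = (-33.71, 19.51). ∠WDH = 81.0° gives DH at 28.10° from the x-axis; with |DH| = 21.9, H = (-14.39, 29.83). ∠DHJ = 63.1° gives HJ at -88.80° from the x-axis; with |HJ| = 20.0, J = (-13.97, 9.830). ∠HJA = 52.1° gives JA at 143.3° from the x-axis; with |JA| = 12.7, A = (-24.15, 17.42). Then |WA| = |A − W| = 8.722.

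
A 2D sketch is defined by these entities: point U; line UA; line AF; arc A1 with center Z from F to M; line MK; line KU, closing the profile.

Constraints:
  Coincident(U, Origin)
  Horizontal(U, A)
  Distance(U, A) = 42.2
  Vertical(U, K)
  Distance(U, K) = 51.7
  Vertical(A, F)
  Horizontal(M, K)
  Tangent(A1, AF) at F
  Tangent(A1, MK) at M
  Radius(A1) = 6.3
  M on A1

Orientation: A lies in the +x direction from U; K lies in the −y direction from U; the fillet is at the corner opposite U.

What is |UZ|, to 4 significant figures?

57.88

U is at the origin; U and A share the same y with |UA| = 42.2 and A on the +x side, so A = (42.20, 0.000). U and K share the same x with |UK| = 51.7 and K on the −y side, so K = (0.000, -51.70). The virtual corner opposite U is at (42.20, -51.70). The tangent condition forces ZF to be normal to AF and the tangent condition forces ZM to be normal to MK, with radius 6.3, so the center Z sits 6.3 in from both sides at Z = (35.90, -45.40). Then |UZ| = |Z − U| = 57.88.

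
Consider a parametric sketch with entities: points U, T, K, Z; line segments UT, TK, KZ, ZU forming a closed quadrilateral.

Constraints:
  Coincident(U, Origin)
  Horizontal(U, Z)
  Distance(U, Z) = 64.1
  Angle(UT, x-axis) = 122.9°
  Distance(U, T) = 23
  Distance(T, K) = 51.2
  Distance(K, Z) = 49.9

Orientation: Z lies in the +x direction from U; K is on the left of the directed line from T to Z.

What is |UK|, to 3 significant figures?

52.7

Checks: |TK| = 51.20 ✓; |KZ| = 49.90 ✓.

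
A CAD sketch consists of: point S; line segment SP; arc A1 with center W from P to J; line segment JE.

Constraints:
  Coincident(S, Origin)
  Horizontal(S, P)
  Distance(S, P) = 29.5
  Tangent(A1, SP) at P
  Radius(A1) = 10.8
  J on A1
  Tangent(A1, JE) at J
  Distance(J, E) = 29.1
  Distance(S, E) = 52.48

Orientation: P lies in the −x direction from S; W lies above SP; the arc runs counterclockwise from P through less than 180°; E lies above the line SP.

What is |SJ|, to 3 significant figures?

24.9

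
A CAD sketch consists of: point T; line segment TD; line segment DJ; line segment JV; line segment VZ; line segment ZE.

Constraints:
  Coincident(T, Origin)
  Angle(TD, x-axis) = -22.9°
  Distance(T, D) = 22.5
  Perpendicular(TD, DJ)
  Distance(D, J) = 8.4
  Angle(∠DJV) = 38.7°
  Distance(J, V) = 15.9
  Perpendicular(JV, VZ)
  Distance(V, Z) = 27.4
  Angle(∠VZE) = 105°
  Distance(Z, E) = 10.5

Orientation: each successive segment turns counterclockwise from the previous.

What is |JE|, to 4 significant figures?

30.66

T is at the origin; TD runs at -22.9° with length 22.5, so D = (20.73, -8.755). TD is perpendicular to DJ, so DJ runs at 67.10°; with |DJ| = 8.4, J = (24.00, -1.017). ∠DJV = 38.7° gives JV at -151.6° from the x-axis; with |JV| = 15.9, V = (10.01, -8.580). JV is perpendicular to VZ, so VZ runs at -61.60°; with |VZ| = 27.4, Z = (23.04, -32.68). ∠VZE = 105.0° gives ZE at 13.40° from the x-axis; with |ZE| = 10.5, E = (33.26, -30.25). Then |JE| = |E − J| = 30.66.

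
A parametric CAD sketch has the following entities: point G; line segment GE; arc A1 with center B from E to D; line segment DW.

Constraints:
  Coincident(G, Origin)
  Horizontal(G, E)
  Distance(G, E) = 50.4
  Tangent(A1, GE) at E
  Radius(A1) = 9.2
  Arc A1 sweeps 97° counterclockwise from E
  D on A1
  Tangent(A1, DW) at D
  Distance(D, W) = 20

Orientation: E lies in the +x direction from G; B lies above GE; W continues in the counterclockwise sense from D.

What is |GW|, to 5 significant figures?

64.576

G is at the origin; G and E share the same y with |GE| = 50.4 and E on the +x side, so E = (50.400, 0.0000). Tangency of A1 to GE means the radius BE is perpendicular to GE, so B = E + (0, 9.2) = (50.400, 9.2000). On A1, E sits at bearing -90° from B; a 97° counterclockwise sweep puts D at bearing 7°, so D = B + 9.2·(cos 7°, sin 7°) = (59.531, 10.321). The tangent condition forces BD to be normal to DW, so DW runs along (−sin 7°, cos 7°); with |DW| = 20.0, W = (57.094, 30.172). Then |GW| = |W − G| = 64.576.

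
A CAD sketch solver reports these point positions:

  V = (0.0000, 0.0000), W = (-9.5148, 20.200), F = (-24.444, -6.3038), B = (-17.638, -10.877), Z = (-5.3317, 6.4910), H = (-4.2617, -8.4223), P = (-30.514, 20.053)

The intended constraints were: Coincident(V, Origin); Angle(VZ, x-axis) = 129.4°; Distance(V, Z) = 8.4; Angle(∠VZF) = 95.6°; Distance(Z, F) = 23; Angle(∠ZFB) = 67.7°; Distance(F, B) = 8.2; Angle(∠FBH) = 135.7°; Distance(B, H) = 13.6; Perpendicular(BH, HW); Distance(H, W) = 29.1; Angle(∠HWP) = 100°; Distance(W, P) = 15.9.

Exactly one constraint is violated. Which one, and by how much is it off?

Distance(W, P) = 15.9 — off by 5.10.

V = (0.00, 0.00) ✓; VZ at 129.4° ✓; |VZ| = 8.400 ✓; ∠VZF = 95.60° ✓; |ZF| = 23.00 ✓; ∠ZFB = 67.70° ✓; |FB| = 8.200 ✓; ∠FBH = 135.7° ✓; |BH| = 13.60 ✓; ∠(BH, HW) = 90.00° ✓; |HW| = 29.10 ✓; ∠HWP = 100.0° ✓; |WP| = 21.00 ✗.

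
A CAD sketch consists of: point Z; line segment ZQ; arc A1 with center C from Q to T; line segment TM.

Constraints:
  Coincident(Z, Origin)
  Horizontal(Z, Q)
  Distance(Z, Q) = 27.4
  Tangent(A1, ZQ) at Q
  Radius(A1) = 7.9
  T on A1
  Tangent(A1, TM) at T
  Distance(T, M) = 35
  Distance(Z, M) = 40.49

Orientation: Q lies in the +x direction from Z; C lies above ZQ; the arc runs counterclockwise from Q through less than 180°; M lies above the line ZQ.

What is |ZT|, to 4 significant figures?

35.80

Z is at the origin; Z and Q share the same y with |ZQ| = 27.4 and Q on the +x side, so Q = (27.40, 0.000). Since A1 is tangent to ZQ there, CQ ⟂ ZQ, so C = Q + (0, 7.9) = (27.40, 7.900). Since CT ⟂ TM (tangency), |CM| = √(7.9² + 35.0²) = 35.88 regardless of where T sits on A1. So M lies on both circle(Z, 40.49) and circle(C, 35.88); the above-ZQ intersection is M = (9.946, 39.25). T is the foot of the tangent from M: T = (33.29, 13.17).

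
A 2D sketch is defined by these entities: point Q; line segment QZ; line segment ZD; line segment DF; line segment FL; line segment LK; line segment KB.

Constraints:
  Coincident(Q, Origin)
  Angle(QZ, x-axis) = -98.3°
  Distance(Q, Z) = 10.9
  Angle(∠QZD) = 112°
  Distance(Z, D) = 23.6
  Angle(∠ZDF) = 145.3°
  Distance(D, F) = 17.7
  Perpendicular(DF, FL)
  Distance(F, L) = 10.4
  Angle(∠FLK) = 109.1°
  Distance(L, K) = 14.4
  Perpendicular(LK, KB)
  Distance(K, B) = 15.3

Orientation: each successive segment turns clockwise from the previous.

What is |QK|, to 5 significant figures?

22.921

Q is at the origin; QZ runs at -98.3° with length 10.9, so Z = (-1.5735, -10.786). ∠QZD = 112.0° gives ZD at -166.30° from the x-axis; with |ZD| = 23.6, D = (-24.502, -16.375). ∠ZDF = 145.3° gives DF at 159.00° from the x-axis; with |DF| = 17.7, F = (-41.026, -10.032). DF is perpendicular to FL, so FL runs at 69.000°; with |FL| = 10.4, L = (-37.299, -0.32286). ∠FLK = 109.1° gives LK at -1.9000° from the x-axis; with |LK| = 14.4, K = (-22.907, -0.80030). Then |QK| = |K − Q| = 22.921.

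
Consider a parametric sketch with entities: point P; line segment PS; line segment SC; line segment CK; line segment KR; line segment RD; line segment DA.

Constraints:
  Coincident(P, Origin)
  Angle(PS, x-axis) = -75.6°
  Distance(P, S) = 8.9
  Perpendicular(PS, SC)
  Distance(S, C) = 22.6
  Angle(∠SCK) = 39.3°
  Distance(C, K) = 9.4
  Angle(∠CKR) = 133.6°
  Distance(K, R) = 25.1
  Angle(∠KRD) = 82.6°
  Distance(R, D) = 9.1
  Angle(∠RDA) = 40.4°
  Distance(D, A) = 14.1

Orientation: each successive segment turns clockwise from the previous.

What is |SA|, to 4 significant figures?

6.822

P is at the origin; PS runs at -75.6° with length 8.9, so S = (2.213, -8.620). The perpendicularity gives SC at right angles to PS, so SC runs at -165.6°; with |SC| = 22.6, C = (-19.68, -14.24). ∠SCK = 39.3° gives CK at 53.70° from the x-axis; with |CK| = 9.4, K = (-14.11, -6.665). ∠CKR = 133.6° gives KR at 7.300° from the x-axis; with |KR| = 25.1, R = (10.78, -3.476). ∠KRD = 82.6° gives RD at -90.10° from the x-axis; with |RD| = 9.1, D = (10.77, -12.58). ∠RDA = 40.4° gives DA at 130.3° from the x-axis; with |DA| = 14.1, A = (1.649, -1.822). Then |SA| = |A − S| = 6.822.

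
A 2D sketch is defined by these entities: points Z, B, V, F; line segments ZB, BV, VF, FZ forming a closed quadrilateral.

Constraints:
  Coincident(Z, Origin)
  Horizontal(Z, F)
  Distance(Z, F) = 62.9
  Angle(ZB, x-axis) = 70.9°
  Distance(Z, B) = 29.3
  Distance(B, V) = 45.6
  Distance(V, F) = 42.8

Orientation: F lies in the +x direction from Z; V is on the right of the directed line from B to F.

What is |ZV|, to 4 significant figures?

28.05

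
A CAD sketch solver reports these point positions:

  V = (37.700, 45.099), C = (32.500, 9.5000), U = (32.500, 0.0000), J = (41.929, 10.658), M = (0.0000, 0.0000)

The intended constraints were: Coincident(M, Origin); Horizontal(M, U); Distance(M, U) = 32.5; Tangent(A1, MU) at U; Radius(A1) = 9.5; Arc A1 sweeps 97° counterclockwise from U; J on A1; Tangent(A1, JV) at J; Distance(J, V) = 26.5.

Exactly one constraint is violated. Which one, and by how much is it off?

Distance(J, V) = 26.5 — off by 8.20.

M = (0.00, 0.00) ✓; M.y = 0.00, U.y = 0.00 ✓; |MU| = 32.50 ✓; ∠(CU, UM) = 90.00° ✓; |CU| = 9.500 ✓; bearing(C→J) − bearing(C→U) = 97.00° ✓; |CJ| = 9.500 ✓; ∠(CJ, JV) = 90.00° ✓; |JV| = 34.70 ✗.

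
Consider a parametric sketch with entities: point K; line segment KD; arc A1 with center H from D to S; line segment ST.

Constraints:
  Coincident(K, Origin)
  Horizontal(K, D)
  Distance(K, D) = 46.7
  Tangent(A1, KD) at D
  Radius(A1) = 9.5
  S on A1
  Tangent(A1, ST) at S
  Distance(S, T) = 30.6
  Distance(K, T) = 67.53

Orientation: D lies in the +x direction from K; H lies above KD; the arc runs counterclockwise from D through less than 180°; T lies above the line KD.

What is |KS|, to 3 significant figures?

57.1

Checks: ∠(HD, DK) = 90.00° ✓; |HS| = 9.500 ✓; ∠(HS, ST) = 90.00° ✓; |ST| = 30.60 ✓; |KT| = 67.53 ✓.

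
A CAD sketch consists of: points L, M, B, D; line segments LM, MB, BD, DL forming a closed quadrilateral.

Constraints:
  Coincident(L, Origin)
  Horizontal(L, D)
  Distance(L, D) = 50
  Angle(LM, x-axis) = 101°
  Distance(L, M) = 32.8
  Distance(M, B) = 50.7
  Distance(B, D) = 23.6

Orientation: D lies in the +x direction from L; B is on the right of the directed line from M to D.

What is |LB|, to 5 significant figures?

27.798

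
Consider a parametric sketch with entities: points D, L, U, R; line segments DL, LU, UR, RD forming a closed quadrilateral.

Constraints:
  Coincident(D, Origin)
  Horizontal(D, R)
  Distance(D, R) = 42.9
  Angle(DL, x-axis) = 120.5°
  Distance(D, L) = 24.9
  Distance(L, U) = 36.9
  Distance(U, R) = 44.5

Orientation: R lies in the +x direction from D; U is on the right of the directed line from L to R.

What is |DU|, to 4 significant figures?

13.08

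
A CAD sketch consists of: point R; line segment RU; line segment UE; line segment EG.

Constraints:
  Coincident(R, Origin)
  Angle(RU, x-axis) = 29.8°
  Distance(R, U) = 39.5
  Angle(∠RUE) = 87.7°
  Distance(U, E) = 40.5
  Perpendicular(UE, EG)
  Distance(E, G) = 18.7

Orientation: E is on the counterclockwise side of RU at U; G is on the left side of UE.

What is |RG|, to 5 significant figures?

44.110

∠RUE = 87.7°, so UE runs at 29.8° + (180° − 87.7°) = 122.10° from the x-axis; with |UE| = 40.5, E = U + 40.5·(cos 122.10°, sin 122.10°) = (12.755, 53.939). The perpendicularity gives EG at right angles to UE; with |EG| = 18.7 on the left of UE, G = E + 18.7·(-0.84712, -0.53140) = (-3.0861, 44.002). Then |RG| = |G − R| = 44.110.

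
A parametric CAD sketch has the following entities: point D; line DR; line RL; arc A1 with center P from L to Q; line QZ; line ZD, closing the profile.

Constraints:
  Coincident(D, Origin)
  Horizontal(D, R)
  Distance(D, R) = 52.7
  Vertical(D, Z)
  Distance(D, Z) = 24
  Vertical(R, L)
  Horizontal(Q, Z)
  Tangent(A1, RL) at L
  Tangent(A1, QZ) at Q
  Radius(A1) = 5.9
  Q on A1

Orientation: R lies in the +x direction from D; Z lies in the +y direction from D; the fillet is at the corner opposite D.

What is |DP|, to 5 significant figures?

50.178

D is at the origin; D and R share the same y with |DR| = 52.7 and R on the +x side, so R = (52.700, 0.0000). D and Z share the same x with |DZ| = 24.0 and Z on the +y side, so Z = (0.0000, 24.000). The virtual corner opposite D is at (52.700, 24.000). Since A1 is tangent to RL there, PL ⟂ RL and since A1 is tangent to QZ there, PQ ⟂ QZ, with radius 5.9, so the center P sits 5.9 in from both sides at P = (46.800, 18.100). Then |DP| = |P − D| = 50.178.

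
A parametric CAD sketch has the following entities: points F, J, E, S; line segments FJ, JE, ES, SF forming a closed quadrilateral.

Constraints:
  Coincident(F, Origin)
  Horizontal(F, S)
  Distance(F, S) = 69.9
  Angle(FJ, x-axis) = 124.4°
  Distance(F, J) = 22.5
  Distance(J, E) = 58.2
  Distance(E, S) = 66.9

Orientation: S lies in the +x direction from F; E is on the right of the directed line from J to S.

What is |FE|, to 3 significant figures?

36.1

Checks: |JE| = 58.20 ✓; |ES| = 66.90 ✓.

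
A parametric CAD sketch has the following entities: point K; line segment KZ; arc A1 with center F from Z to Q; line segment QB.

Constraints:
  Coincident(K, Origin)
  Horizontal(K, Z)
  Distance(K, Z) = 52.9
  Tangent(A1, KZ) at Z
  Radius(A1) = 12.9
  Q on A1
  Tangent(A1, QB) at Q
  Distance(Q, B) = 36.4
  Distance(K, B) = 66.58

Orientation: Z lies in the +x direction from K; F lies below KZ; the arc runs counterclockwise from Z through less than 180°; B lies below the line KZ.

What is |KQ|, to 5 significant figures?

42.480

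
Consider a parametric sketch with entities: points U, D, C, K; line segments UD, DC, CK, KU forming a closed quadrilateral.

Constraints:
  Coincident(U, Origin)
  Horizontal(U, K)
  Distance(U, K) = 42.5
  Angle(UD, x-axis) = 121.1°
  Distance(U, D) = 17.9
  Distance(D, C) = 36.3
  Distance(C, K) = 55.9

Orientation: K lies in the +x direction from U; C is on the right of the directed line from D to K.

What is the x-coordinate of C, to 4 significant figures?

-9.317

U is at the origin; U and K share the same y with |UK| = 42.5 and K in +x, so K = (42.5, 0). UD runs at 121.1° with |UD| = 17.9, so D = (-9.246, 15.33). C is determined by |DC| = 36.3 and |CK| = 55.9 together: it lies at the intersection of circle(D, 36.3) and circle(K, 55.9). With |DK| = 53.97, the foot of the radical line on DK is 10.24 from D and the perpendicular offset is √(36.3² − 10.24²) = 34.83. Taking the right-of-DK solution: C = (-9.317, -20.97).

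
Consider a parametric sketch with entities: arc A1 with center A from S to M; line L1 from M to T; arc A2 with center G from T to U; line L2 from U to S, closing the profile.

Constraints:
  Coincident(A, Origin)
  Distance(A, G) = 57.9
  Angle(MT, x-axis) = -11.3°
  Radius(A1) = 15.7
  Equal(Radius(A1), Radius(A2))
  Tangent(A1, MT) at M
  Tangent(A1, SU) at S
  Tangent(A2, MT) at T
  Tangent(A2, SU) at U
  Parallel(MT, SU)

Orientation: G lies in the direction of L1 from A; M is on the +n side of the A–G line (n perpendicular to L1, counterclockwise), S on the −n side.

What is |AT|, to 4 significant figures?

59.99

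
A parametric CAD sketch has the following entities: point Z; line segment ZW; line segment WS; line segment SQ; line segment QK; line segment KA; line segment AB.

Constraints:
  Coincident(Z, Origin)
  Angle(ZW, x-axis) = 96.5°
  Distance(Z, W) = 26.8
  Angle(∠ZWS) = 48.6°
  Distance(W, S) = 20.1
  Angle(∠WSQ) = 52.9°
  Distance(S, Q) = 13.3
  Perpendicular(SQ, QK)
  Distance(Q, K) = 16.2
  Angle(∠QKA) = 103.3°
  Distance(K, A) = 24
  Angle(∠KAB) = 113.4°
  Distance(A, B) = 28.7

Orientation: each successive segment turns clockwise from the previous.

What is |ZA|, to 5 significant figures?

42.172

Z is at the origin; ZW runs at 96.5° with length 26.8, so W = (-3.0338, 26.628). ∠ZWS = 48.6° gives WS at -34.900° from the x-axis; with |WS| = 20.1, S = (13.451, 15.128). ∠WSQ = 52.9° gives SQ at -162.00° from the x-axis; with |SQ| = 13.3, Q = (0.80215, 11.018). SQ is perpendicular to QK, so QK runs at 108.00°; with |QK| = 16.2, K = (-4.2039, 26.425). ∠QKA = 103.3° gives KA at 31.300° from the x-axis; with |KA| = 24.0, A = (16.303, 38.893). Then |ZA| = |A − Z| = 42.172.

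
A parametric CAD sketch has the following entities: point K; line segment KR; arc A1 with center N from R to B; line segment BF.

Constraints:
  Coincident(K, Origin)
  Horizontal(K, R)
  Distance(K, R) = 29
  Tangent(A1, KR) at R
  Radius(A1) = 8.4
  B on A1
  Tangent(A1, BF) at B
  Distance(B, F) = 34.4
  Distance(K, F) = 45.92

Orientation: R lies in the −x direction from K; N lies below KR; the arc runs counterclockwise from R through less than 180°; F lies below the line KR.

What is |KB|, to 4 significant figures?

38.36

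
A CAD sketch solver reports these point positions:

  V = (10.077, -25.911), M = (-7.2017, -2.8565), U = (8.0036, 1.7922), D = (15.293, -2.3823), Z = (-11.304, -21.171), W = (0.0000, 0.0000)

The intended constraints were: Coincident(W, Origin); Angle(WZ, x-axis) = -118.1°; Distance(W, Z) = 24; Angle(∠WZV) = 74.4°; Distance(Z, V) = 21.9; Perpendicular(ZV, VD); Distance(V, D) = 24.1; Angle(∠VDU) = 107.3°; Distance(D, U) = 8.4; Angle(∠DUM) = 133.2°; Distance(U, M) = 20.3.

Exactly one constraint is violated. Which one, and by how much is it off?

Distance(U, M) = 20.3 — off by 4.40.

W = (0.00, 0.00) ✓; WZ at -118.1° ✓; |WZ| = 24.00 ✓; ∠WZV = 74.40° ✓; |ZV| = 21.90 ✓; ∠(ZV, VD) = 90.00° ✓; |VD| = 24.10 ✓; ∠VDU = 107.3° ✓; |DU| = 8.400 ✓; ∠DUM = 133.2° ✓; |UM| = 15.90 ✗.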